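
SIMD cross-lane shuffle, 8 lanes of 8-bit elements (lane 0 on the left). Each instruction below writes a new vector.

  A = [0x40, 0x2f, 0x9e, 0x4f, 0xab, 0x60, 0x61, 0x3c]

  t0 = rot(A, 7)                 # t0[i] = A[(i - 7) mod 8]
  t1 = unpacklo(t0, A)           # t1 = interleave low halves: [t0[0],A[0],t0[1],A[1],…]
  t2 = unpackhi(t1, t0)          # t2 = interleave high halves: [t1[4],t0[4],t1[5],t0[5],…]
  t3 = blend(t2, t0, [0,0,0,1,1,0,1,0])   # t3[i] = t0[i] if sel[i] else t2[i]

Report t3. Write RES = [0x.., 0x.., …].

RES = [0x4f, 0x60, 0x9e, 0xab, 0x60, 0x3c, 0x3c, 0x40]

→ t0 |2f|9e|4f|ab|60|61|3c|40|
→ t1 |2f|40|9e|2f|4f|9e|ab|4f|
→ t2 |4f|60|9e|61|ab|3c|4f|40|
→ t3 |4f|60|9e|ab|60|3c|3c|40|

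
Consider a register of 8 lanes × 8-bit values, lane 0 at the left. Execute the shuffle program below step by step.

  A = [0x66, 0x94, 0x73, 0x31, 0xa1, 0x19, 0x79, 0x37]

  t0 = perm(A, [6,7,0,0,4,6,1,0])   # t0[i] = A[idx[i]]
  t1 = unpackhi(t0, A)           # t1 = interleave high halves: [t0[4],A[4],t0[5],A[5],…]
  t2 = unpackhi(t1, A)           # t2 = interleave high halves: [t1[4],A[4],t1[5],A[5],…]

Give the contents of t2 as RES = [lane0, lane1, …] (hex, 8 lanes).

RES = [0x94, 0xa1, 0x79, 0x19, 0x66, 0x79, 0x37, 0x37]

→ t0 |79|37|66|66|a1|79|94|66|
→ t1 |a1|a1|79|19|94|79|66|37|
→ t2 |94|a1|79|19|66|79|37|37|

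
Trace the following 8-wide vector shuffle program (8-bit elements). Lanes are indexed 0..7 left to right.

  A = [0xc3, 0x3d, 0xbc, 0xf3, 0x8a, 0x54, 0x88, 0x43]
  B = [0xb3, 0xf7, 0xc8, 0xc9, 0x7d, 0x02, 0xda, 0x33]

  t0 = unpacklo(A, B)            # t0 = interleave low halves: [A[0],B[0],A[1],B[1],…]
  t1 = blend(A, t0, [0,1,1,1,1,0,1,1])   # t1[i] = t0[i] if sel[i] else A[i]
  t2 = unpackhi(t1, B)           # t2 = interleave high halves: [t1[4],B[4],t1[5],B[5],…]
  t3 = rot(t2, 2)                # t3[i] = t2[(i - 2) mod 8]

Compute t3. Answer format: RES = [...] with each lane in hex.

RES = [ 0xc9  0x33  0xbc  0x7d  0x54  0x02  0xf3  0xda ]

  t0: c3 b3 3d f7 bc c8 f3 c9
  t1: c3 b3 3d f7 bc 54 f3 c9
  t2: bc 7d 54 02 f3 da c9 33
  t3: c9 33 bc 7d 54 02 f3 da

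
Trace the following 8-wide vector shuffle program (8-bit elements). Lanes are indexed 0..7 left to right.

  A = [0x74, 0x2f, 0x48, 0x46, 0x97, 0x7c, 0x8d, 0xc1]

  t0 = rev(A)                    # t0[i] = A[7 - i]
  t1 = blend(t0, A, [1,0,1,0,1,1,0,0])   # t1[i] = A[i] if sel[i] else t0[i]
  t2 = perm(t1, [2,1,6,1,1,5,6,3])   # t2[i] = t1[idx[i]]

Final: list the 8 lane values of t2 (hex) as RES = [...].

t0 = [0xc1, 0x8d, 0x7c, 0x97, 0x46, 0x48, 0x2f, 0x74]
t1 = [0x74, 0x8d, 0x48, 0x97, 0x97, 0x7c, 0x2f, 0x74]
t2 = [0x48, 0x8d, 0x2f, 0x8d, 0x8d, 0x7c, 0x2f, 0x97]

RES = [ 0x48  0x8d  0x2f  0x8d  0x8d  0x7c  0x2f  0x97 ]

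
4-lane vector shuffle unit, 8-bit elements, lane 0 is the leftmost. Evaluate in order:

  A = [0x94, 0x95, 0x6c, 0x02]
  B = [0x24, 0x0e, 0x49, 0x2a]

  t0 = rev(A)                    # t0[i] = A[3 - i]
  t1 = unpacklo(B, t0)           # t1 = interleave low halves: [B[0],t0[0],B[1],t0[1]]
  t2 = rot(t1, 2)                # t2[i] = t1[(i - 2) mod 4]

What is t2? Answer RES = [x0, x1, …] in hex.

→ t0 |02|6c|95|94|
→ t1 |24|02|0e|6c|
→ t2 |0e|6c|24|02|

RES = [0x0e, 0x6c, 0x24, 0x02]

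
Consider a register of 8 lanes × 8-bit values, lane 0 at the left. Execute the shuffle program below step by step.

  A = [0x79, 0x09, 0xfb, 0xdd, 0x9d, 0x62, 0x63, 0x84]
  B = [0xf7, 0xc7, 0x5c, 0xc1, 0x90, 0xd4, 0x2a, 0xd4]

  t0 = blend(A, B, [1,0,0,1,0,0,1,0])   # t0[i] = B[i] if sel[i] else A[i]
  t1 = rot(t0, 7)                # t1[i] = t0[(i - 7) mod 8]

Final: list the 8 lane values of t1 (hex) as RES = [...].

t0 = [0xf7, 0x09, 0xfb, 0xc1, 0x9d, 0x62, 0x2a, 0x84]
t1 = [0x09, 0xfb, 0xc1, 0x9d, 0x62, 0x2a, 0x84, 0xf7]

RES = [0x09, 0xfb, 0xc1, 0x9d, 0x62, 0x2a, 0x84, 0xf7]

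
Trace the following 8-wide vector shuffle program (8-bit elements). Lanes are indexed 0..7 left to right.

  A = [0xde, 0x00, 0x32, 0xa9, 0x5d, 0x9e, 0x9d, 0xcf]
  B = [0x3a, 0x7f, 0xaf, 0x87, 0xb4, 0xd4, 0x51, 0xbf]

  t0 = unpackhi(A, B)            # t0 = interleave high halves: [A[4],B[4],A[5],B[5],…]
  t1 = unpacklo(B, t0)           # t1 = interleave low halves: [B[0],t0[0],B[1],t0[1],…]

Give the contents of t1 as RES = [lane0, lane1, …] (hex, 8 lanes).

t0 = [0x5d, 0xb4, 0x9e, 0xd4, 0x9d, 0x51, 0xcf, 0xbf]
t1 = [0x3a, 0x5d, 0x7f, 0xb4, 0xaf, 0x9e, 0x87, 0xd4]

RES = [0x3a, 0x5d, 0x7f, 0xb4, 0xaf, 0x9e, 0x87, 0xd4]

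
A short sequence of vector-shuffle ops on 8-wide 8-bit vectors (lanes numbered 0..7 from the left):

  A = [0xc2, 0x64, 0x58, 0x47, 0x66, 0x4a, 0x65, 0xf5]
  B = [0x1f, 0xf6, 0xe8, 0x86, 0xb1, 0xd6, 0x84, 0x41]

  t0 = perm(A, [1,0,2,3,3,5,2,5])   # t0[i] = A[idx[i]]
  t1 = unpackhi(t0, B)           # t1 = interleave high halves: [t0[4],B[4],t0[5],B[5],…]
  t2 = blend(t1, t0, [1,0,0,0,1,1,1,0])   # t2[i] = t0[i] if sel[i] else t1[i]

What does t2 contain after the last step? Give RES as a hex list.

RES = [0x64, 0xb1, 0x4a, 0xd6, 0x47, 0x4a, 0x58, 0x41]

  t0: 64 c2 58 47 47 4a 58 4a
  t1: 47 b1 4a d6 58 84 4a 41
  t2: 64 b1 4a d6 47 4a 58 41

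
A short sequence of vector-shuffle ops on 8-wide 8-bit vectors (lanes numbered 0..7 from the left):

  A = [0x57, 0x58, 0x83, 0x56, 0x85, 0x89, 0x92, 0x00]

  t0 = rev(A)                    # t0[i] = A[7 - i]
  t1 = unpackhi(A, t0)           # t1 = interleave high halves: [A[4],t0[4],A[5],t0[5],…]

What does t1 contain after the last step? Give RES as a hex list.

RES = [0x85, 0x56, 0x89, 0x83, 0x92, 0x58, 0x00, 0x57]

  t0: 00 92 89 85 56 83 58 57
  t1: 85 56 89 83 92 58 00 57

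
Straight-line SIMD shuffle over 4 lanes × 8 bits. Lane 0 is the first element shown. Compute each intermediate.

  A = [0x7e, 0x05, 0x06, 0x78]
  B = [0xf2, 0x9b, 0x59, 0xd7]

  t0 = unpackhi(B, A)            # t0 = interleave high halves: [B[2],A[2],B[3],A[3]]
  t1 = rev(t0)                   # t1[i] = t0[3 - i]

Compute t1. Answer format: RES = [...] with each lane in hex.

→ t0 |59|06|d7|78|
→ t1 |78|d7|06|59|

RES = [ 0x78  0xd7  0x06  0x59 ]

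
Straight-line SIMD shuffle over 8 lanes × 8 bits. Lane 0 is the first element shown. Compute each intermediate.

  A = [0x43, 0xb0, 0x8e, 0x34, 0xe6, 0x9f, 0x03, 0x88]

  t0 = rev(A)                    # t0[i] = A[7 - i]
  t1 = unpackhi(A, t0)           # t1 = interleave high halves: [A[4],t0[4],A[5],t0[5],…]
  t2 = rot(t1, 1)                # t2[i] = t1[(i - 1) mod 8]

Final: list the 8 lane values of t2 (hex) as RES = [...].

RES = [ 0x43  0xe6  0x34  0x9f  0x8e  0x03  0xb0  0x88 ]

→ t0 |88|03|9f|e6|34|8e|b0|43|
→ t1 |e6|34|9f|8e|03|b0|88|43|
→ t2 |43|e6|34|9f|8e|03|b0|88|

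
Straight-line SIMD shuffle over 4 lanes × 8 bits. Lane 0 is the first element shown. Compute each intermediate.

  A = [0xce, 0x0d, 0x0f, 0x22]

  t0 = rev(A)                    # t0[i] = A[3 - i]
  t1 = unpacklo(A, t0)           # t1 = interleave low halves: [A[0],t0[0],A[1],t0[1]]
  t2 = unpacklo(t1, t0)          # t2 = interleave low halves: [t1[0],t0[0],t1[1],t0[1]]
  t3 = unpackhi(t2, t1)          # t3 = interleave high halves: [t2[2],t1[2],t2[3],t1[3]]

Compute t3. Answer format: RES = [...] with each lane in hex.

RES = [0x22, 0x0d, 0x0f, 0x0f]

t0 = [0x22, 0x0f, 0x0d, 0xce]
t1 = [0xce, 0x22, 0x0d, 0x0f]
t2 = [0xce, 0x22, 0x22, 0x0f]
t3 = [0x22, 0x0d, 0x0f, 0x0f]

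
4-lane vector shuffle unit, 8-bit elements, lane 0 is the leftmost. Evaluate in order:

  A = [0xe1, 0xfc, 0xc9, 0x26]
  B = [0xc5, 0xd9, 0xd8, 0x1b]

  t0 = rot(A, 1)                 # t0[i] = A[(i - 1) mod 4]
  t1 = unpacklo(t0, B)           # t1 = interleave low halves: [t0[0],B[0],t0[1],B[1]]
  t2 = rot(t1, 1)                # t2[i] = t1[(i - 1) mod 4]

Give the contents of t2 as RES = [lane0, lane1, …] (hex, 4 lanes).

t0 = [0x26, 0xe1, 0xfc, 0xc9]
t1 = [0x26, 0xc5, 0xe1, 0xd9]
t2 = [0xd9, 0x26, 0xc5, 0xe1]

RES = [0xd9, 0x26, 0xc5, 0xe1]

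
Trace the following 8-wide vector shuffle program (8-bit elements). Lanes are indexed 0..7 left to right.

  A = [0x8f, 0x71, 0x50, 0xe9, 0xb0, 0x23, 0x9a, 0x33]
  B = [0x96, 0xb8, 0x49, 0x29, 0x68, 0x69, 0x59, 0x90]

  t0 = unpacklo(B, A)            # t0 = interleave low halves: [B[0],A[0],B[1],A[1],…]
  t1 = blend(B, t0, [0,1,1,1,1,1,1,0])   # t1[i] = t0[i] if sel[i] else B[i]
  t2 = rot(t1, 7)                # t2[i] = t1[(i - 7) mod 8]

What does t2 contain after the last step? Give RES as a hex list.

t0 = [0x96, 0x8f, 0xb8, 0x71, 0x49, 0x50, 0x29, 0xe9]
t1 = [0x96, 0x8f, 0xb8, 0x71, 0x49, 0x50, 0x29, 0x90]
t2 = [0x8f, 0xb8, 0x71, 0x49, 0x50, 0x29, 0x90, 0x96]

RES = [ 0x8f  0xb8  0x71  0x49  0x50  0x29  0x90  0x96 ]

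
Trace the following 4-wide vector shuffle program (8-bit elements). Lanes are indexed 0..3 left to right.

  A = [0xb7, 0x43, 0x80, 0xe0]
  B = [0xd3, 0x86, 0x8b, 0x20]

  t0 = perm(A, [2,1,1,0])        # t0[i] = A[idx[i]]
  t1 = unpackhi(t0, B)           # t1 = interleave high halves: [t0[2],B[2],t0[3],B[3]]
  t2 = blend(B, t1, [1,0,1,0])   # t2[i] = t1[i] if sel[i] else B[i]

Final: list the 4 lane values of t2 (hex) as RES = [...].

RES = [0x43, 0x86, 0xb7, 0x20]

→ t0 |80|43|43|b7|
→ t1 |43|8b|b7|20|
→ t2 |43|86|b7|20|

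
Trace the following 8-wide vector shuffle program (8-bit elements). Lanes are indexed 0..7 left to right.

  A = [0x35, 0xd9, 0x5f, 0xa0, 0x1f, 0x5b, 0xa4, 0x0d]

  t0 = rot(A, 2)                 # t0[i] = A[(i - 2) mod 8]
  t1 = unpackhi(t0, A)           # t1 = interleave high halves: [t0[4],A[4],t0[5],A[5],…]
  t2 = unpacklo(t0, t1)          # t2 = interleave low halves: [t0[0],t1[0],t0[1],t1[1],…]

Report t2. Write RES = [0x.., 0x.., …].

→ t0 |a4|0d|35|d9|5f|a0|1f|5b|
→ t1 |5f|1f|a0|5b|1f|a4|5b|0d|
→ t2 |a4|5f|0d|1f|35|a0|d9|5b|

RES = [ 0xa4  0x5f  0x0d  0x1f  0x35  0xa0  0xd9  0x5b ]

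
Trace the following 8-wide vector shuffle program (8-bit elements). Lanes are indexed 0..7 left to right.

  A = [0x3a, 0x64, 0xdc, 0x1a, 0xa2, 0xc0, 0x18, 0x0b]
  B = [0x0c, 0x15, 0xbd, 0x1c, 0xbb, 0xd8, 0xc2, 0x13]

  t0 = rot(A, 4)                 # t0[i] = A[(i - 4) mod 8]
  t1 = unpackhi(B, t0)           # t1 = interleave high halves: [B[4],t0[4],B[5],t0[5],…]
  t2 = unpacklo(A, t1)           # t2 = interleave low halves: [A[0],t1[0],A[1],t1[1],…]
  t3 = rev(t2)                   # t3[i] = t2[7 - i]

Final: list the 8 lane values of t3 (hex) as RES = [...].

t0 = [0xa2, 0xc0, 0x18, 0x0b, 0x3a, 0x64, 0xdc, 0x1a]
t1 = [0xbb, 0x3a, 0xd8, 0x64, 0xc2, 0xdc, 0x13, 0x1a]
t2 = [0x3a, 0xbb, 0x64, 0x3a, 0xdc, 0xd8, 0x1a, 0x64]
t3 = [0x64, 0x1a, 0xd8, 0xdc, 0x3a, 0x64, 0xbb, 0x3a]

RES = [ 0x64  0x1a  0xd8  0xdc  0x3a  0x64  0xbb  0x3a ]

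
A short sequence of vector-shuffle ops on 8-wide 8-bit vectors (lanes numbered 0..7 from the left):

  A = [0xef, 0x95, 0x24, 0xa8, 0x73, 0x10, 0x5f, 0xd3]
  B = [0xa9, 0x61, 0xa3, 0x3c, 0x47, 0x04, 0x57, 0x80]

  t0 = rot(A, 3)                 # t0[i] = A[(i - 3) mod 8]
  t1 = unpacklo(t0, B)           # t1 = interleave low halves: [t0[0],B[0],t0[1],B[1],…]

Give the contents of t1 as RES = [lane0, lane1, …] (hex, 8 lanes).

RES = [ 0x10  0xa9  0x5f  0x61  0xd3  0xa3  0xef  0x3c ]

  t0: 10 5f d3 ef 95 24 a8 73
  t1: 10 a9 5f 61 d3 a3 ef 3c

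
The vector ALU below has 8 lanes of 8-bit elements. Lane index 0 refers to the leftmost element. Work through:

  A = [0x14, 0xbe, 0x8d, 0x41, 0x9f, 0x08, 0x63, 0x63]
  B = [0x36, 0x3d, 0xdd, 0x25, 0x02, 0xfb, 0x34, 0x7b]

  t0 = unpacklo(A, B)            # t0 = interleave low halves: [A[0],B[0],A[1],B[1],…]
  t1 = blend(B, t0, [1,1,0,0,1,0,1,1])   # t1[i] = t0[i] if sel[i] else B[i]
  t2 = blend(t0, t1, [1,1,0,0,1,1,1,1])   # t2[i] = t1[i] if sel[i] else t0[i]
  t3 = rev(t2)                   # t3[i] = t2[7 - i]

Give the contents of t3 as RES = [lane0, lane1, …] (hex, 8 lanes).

RES = [ 0x25  0x41  0xfb  0x8d  0x3d  0xbe  0x36  0x14 ]

→ t0 |14|36|be|3d|8d|dd|41|25|
→ t1 |14|36|dd|25|8d|fb|41|25|
→ t2 |14|36|be|3d|8d|fb|41|25|
→ t3 |25|41|fb|8d|3d|be|36|14|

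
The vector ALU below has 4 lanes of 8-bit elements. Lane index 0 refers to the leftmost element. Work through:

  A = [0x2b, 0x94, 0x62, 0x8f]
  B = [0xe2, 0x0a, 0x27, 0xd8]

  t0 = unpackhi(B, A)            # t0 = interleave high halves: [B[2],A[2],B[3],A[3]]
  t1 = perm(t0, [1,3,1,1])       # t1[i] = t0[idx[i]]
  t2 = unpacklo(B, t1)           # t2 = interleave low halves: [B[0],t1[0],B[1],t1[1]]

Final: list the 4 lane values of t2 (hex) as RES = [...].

  t0: 27 62 d8 8f
  t1: 62 8f 62 62
  t2: e2 62 0a 8f

RES = [ 0xe2  0x62  0x0a  0x8f ]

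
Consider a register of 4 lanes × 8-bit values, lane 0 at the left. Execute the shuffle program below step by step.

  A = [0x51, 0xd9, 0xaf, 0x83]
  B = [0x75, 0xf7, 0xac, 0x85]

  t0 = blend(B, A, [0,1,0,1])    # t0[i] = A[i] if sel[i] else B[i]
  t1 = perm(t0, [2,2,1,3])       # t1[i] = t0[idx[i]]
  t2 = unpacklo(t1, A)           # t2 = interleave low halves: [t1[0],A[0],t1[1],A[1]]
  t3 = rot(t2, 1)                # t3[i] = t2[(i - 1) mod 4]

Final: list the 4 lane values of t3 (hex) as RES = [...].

t0 = [0x75, 0xd9, 0xac, 0x83]
t1 = [0xac, 0xac, 0xd9, 0x83]
t2 = [0xac, 0x51, 0xac, 0xd9]
t3 = [0xd9, 0xac, 0x51, 0xac]

RES = [0xd9, 0xac, 0x51, 0xac]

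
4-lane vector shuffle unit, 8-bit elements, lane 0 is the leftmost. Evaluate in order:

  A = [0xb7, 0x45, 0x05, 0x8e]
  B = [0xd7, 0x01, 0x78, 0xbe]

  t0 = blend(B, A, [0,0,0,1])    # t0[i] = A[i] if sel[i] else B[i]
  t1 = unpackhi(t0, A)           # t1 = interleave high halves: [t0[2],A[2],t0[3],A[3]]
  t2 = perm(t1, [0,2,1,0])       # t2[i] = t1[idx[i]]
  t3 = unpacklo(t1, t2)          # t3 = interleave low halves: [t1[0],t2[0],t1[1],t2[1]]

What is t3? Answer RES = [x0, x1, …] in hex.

  t0: d7 01 78 8e
  t1: 78 05 8e 8e
  t2: 78 8e 05 78
  t3: 78 78 05 8e

RES = [ 0x78  0x78  0x05  0x8e ]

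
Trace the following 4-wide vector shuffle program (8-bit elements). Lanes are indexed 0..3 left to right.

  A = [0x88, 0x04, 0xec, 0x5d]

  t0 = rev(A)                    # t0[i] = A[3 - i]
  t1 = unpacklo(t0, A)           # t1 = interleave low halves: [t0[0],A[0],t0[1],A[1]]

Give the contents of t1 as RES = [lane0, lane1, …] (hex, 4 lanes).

→ t0 |5d|ec|04|88|
→ t1 |5d|88|ec|04|

RES = [0x5d, 0x88, 0xec, 0x04]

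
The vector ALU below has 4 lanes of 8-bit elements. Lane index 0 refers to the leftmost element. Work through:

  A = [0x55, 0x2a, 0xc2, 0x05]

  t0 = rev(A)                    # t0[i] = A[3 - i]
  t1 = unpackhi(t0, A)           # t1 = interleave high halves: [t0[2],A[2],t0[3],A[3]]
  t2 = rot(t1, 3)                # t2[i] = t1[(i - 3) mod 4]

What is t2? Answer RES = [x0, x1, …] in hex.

→ t0 |05|c2|2a|55|
→ t1 |2a|c2|55|05|
→ t2 |c2|55|05|2a|

RES = [0xc2, 0x55, 0x05, 0x2a]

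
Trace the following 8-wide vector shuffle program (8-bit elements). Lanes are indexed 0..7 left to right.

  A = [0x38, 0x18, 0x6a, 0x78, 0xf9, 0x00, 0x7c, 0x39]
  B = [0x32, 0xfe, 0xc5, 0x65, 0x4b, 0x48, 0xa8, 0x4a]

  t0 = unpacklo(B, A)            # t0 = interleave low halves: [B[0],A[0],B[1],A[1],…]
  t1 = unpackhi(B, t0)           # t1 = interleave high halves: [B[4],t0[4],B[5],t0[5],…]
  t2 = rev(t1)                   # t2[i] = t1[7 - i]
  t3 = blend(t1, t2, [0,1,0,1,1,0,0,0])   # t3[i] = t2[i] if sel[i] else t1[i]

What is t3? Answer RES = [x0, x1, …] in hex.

RES = [0x4b, 0x4a, 0x48, 0xa8, 0x6a, 0x65, 0x4a, 0x78]

  t0: 32 38 fe 18 c5 6a 65 78
  t1: 4b c5 48 6a a8 65 4a 78
  t2: 78 4a 65 a8 6a 48 c5 4b
  t3: 4b 4a 48 a8 6a 65 4a 78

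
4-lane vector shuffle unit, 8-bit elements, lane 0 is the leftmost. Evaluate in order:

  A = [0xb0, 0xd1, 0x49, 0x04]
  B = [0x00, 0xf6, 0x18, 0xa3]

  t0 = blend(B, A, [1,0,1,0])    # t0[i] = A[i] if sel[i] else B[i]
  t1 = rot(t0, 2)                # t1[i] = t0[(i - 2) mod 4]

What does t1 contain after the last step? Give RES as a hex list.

RES = [0x49, 0xa3, 0xb0, 0xf6]

t0 = [0xb0, 0xf6, 0x49, 0xa3]
t1 = [0x49, 0xa3, 0xb0, 0xf6]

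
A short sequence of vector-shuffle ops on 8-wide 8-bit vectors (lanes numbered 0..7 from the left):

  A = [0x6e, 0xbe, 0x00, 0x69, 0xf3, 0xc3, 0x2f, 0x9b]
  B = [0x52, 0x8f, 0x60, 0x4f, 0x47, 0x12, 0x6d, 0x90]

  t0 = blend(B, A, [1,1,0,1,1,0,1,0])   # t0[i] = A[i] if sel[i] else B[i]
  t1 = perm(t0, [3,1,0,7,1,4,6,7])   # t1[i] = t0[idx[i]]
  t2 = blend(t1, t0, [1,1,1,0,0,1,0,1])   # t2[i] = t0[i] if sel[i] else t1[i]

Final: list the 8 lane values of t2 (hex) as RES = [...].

t0 = [0x6e, 0xbe, 0x60, 0x69, 0xf3, 0x12, 0x2f, 0x90]
t1 = [0x69, 0xbe, 0x6e, 0x90, 0xbe, 0xf3, 0x2f, 0x90]
t2 = [0x6e, 0xbe, 0x60, 0x90, 0xbe, 0x12, 0x2f, 0x90]

RES = [ 0x6e  0xbe  0x60  0x90  0xbe  0x12  0x2f  0x90 ]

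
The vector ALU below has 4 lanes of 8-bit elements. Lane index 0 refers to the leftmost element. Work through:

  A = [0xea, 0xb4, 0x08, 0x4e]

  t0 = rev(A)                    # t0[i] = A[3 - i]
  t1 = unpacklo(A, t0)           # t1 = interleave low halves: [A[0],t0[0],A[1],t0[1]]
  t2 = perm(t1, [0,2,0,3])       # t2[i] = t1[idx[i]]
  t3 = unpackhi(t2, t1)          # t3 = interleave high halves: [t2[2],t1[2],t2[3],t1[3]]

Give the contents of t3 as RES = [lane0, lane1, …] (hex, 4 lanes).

  t0: 4e 08 b4 ea
  t1: ea 4e b4 08
  t2: ea b4 ea 08
  t3: ea b4 08 08

RES = [0xea, 0xb4, 0x08, 0x08]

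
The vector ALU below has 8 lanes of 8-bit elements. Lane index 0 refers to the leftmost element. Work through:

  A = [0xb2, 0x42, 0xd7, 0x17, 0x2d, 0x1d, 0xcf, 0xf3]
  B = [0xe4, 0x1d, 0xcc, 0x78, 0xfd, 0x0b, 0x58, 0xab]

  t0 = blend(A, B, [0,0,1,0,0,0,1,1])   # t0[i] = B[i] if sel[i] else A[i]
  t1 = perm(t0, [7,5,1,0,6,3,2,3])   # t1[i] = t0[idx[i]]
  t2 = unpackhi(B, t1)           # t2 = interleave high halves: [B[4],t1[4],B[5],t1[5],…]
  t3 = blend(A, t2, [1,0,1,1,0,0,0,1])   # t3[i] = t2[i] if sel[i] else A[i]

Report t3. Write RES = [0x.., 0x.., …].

t0 = [0xb2, 0x42, 0xcc, 0x17, 0x2d, 0x1d, 0x58, 0xab]
t1 = [0xab, 0x1d, 0x42, 0xb2, 0x58, 0x17, 0xcc, 0x17]
t2 = [0xfd, 0x58, 0x0b, 0x17, 0x58, 0xcc, 0xab, 0x17]
t3 = [0xfd, 0x42, 0x0b, 0x17, 0x2d, 0x1d, 0xcf, 0x17]

RES = [0xfd, 0x42, 0x0b, 0x17, 0x2d, 0x1d, 0xcf, 0x17]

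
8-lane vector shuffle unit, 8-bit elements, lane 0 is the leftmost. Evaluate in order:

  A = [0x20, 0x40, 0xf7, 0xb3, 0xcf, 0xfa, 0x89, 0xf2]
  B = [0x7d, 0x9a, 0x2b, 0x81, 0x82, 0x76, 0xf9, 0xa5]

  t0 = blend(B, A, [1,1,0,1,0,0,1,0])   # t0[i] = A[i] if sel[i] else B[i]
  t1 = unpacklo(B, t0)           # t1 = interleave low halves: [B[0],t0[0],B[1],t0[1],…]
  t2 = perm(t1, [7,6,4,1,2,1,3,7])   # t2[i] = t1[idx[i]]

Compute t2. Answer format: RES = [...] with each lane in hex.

RES = [ 0xb3  0x81  0x2b  0x20  0x9a  0x20  0x40  0xb3 ]

  t0: 20 40 2b b3 82 76 89 a5
  t1: 7d 20 9a 40 2b 2b 81 b3
  t2: b3 81 2b 20 9a 20 40 b3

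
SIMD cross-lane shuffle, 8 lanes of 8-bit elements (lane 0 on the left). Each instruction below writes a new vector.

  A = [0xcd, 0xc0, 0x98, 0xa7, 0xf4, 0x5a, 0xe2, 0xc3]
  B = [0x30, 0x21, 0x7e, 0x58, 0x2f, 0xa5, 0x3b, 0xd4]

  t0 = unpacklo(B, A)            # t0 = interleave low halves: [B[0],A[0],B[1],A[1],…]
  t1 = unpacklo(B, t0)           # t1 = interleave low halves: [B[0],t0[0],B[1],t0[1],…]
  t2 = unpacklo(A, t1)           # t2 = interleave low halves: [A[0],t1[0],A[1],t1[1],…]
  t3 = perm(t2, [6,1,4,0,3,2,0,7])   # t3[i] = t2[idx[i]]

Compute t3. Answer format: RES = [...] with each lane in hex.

t0 = [0x30, 0xcd, 0x21, 0xc0, 0x7e, 0x98, 0x58, 0xa7]
t1 = [0x30, 0x30, 0x21, 0xcd, 0x7e, 0x21, 0x58, 0xc0]
t2 = [0xcd, 0x30, 0xc0, 0x30, 0x98, 0x21, 0xa7, 0xcd]
t3 = [0xa7, 0x30, 0x98, 0xcd, 0x30, 0xc0, 0xcd, 0xcd]

RES = [0xa7, 0x30, 0x98, 0xcd, 0x30, 0xc0, 0xcd, 0xcd]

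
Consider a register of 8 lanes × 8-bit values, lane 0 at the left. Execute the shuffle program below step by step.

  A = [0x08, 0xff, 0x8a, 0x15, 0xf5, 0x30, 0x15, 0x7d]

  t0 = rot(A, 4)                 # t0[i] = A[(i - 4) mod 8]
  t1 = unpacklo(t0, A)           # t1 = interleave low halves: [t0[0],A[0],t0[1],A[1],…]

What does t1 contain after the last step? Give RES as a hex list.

RES = [0xf5, 0x08, 0x30, 0xff, 0x15, 0x8a, 0x7d, 0x15]

  t0: f5 30 15 7d 08 ff 8a 15
  t1: f5 08 30 ff 15 8a 7d 15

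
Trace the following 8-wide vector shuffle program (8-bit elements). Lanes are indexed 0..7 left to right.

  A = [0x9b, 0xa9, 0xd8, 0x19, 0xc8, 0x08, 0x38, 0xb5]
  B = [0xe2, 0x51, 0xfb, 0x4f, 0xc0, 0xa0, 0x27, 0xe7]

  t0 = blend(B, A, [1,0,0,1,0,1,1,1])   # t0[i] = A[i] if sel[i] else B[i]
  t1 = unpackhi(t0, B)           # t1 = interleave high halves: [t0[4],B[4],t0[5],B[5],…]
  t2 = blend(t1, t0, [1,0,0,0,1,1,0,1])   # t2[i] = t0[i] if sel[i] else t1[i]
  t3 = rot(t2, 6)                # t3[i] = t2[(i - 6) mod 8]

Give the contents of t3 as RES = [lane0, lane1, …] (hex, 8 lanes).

RES = [0x08, 0xa0, 0xc0, 0x08, 0xb5, 0xb5, 0x9b, 0xc0]

  t0: 9b 51 fb 19 c0 08 38 b5
  t1: c0 c0 08 a0 38 27 b5 e7
  t2: 9b c0 08 a0 c0 08 b5 b5
  t3: 08 a0 c0 08 b5 b5 9b c0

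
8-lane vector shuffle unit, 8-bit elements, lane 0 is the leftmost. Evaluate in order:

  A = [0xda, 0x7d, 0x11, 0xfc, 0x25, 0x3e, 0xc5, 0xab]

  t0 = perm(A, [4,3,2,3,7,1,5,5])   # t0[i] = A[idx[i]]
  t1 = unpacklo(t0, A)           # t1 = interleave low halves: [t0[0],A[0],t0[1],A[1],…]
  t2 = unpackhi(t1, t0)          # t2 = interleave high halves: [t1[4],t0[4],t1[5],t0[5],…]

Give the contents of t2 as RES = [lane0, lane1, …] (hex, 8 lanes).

RES = [ 0x11  0xab  0x11  0x7d  0xfc  0x3e  0xfc  0x3e ]

t0 = [0x25, 0xfc, 0x11, 0xfc, 0xab, 0x7d, 0x3e, 0x3e]
t1 = [0x25, 0xda, 0xfc, 0x7d, 0x11, 0x11, 0xfc, 0xfc]
t2 = [0x11, 0xab, 0x11, 0x7d, 0xfc, 0x3e, 0xfc, 0x3e]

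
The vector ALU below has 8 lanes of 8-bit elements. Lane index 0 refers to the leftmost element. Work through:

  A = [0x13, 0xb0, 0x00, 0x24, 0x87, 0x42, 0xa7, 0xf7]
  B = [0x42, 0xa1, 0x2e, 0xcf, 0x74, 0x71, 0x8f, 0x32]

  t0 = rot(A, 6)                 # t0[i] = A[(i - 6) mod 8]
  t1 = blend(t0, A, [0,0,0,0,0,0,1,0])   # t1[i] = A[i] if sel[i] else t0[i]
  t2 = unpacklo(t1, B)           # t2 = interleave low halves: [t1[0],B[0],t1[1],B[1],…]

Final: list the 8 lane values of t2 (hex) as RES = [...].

RES = [ 0x00  0x42  0x24  0xa1  0x87  0x2e  0x42  0xcf ]

  t0: 00 24 87 42 a7 f7 13 b0
  t1: 00 24 87 42 a7 f7 a7 b0
  t2: 00 42 24 a1 87 2e 42 cf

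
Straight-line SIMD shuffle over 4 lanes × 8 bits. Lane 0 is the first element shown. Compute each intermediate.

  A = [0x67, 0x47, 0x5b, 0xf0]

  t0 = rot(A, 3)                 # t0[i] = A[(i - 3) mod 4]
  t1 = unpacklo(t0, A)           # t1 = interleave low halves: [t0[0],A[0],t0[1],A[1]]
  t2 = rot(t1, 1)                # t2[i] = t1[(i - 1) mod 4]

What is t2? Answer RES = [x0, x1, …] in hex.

RES = [0x47, 0x47, 0x67, 0x5b]

→ t0 |47|5b|f0|67|
→ t1 |47|67|5b|47|
→ t2 |47|47|67|5b|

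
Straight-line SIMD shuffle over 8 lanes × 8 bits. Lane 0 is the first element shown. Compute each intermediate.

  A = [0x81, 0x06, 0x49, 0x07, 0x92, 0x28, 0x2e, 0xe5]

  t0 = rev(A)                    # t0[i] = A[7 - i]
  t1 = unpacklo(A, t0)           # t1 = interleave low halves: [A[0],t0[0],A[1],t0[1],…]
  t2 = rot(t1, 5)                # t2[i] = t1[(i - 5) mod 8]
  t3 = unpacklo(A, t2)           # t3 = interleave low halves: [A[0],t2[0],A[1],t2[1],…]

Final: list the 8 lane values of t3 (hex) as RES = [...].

RES = [ 0x81  0x2e  0x06  0x49  0x49  0x28  0x07  0x07 ]

t0 = [0xe5, 0x2e, 0x28, 0x92, 0x07, 0x49, 0x06, 0x81]
t1 = [0x81, 0xe5, 0x06, 0x2e, 0x49, 0x28, 0x07, 0x92]
t2 = [0x2e, 0x49, 0x28, 0x07, 0x92, 0x81, 0xe5, 0x06]
t3 = [0x81, 0x2e, 0x06, 0x49, 0x49, 0x28, 0x07, 0x07]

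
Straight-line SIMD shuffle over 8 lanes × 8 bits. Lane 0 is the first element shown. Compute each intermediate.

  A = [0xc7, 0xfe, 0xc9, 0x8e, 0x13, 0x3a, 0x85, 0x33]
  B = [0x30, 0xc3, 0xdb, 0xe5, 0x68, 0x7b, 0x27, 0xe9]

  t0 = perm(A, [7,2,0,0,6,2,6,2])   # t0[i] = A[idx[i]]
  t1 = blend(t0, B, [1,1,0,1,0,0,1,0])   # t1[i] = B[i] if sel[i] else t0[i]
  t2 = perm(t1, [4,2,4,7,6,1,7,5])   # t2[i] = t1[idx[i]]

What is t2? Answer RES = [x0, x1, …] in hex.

  t0: 33 c9 c7 c7 85 c9 85 c9
  t1: 30 c3 c7 e5 85 c9 27 c9
  t2: 85 c7 85 c9 27 c3 c9 c9

RES = [0x85, 0xc7, 0x85, 0xc9, 0x27, 0xc3, 0xc9, 0xc9]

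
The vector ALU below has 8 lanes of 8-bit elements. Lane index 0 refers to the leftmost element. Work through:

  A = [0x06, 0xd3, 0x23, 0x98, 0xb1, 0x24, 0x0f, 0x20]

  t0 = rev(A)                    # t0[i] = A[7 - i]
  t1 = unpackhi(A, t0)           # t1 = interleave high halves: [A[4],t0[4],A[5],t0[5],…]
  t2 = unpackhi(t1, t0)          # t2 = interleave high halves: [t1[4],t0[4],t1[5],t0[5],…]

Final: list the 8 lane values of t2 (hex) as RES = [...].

RES = [0x0f, 0x98, 0xd3, 0x23, 0x20, 0xd3, 0x06, 0x06]

→ t0 |20|0f|24|b1|98|23|d3|06|
→ t1 |b1|98|24|23|0f|d3|20|06|
→ t2 |0f|98|d3|23|20|d3|06|06|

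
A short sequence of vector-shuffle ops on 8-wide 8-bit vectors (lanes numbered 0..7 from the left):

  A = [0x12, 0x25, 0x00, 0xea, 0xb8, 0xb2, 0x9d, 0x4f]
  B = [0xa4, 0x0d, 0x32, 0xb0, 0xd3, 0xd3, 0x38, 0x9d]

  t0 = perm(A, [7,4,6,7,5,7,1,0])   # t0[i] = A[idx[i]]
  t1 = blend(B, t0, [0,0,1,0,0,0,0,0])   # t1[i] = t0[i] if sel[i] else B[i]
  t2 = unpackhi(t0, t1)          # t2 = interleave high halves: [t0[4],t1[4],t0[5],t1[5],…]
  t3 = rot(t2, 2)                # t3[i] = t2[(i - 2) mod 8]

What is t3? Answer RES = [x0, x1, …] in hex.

RES = [ 0x12  0x9d  0xb2  0xd3  0x4f  0xd3  0x25  0x38 ]

  t0: 4f b8 9d 4f b2 4f 25 12
  t1: a4 0d 9d b0 d3 d3 38 9d
  t2: b2 d3 4f d3 25 38 12 9d
  t3: 12 9d b2 d3 4f d3 25 38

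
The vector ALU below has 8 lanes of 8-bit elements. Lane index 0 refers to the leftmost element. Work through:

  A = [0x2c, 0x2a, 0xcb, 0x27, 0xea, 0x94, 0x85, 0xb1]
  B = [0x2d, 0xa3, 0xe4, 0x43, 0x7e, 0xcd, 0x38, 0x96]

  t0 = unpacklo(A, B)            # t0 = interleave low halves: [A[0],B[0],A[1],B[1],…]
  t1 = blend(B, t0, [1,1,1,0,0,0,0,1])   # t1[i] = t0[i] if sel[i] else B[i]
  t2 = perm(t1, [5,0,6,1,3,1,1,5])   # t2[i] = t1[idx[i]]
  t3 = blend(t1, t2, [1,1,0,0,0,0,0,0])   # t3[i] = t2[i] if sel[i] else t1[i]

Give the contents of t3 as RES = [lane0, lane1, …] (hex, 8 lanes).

RES = [0xcd, 0x2c, 0x2a, 0x43, 0x7e, 0xcd, 0x38, 0x43]

t0 = [0x2c, 0x2d, 0x2a, 0xa3, 0xcb, 0xe4, 0x27, 0x43]
t1 = [0x2c, 0x2d, 0x2a, 0x43, 0x7e, 0xcd, 0x38, 0x43]
t2 = [0xcd, 0x2c, 0x38, 0x2d, 0x43, 0x2d, 0x2d, 0xcd]
t3 = [0xcd, 0x2c, 0x2a, 0x43, 0x7e, 0xcd, 0x38, 0x43]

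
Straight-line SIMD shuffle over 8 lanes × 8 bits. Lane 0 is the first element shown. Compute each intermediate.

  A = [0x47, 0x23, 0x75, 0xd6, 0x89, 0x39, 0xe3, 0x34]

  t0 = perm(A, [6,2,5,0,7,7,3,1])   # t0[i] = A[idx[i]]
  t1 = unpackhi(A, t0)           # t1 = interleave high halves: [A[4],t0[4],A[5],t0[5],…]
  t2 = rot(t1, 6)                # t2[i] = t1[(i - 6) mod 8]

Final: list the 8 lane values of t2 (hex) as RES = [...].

→ t0 |e3|75|39|47|34|34|d6|23|
→ t1 |89|34|39|34|e3|d6|34|23|
→ t2 |39|34|e3|d6|34|23|89|34|

RES = [0x39, 0x34, 0xe3, 0xd6, 0x34, 0x23, 0x89, 0x34]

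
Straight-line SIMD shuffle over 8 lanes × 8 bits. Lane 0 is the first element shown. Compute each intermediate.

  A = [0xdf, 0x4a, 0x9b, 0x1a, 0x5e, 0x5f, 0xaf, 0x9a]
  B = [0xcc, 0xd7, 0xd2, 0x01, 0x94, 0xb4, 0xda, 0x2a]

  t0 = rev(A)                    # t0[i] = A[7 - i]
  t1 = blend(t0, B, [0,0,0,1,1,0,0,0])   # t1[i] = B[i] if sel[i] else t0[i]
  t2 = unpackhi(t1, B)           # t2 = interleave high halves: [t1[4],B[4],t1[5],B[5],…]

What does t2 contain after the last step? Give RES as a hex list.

RES = [ 0x94  0x94  0x9b  0xb4  0x4a  0xda  0xdf  0x2a ]

t0 = [0x9a, 0xaf, 0x5f, 0x5e, 0x1a, 0x9b, 0x4a, 0xdf]
t1 = [0x9a, 0xaf, 0x5f, 0x01, 0x94, 0x9b, 0x4a, 0xdf]
t2 = [0x94, 0x94, 0x9b, 0xb4, 0x4a, 0xda, 0xdf, 0x2a]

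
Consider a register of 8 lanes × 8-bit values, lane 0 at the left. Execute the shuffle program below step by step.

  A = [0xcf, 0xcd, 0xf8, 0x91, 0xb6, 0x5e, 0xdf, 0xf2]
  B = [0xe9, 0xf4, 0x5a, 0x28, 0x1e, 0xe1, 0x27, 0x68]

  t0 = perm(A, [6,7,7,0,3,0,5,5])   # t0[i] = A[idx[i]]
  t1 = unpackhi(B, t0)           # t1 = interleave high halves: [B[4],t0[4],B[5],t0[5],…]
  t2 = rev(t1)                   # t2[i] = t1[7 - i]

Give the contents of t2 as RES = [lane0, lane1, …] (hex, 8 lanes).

  t0: df f2 f2 cf 91 cf 5e 5e
  t1: 1e 91 e1 cf 27 5e 68 5e
  t2: 5e 68 5e 27 cf e1 91 1e

RES = [0x5e, 0x68, 0x5e, 0x27, 0xcf, 0xe1, 0x91, 0x1e]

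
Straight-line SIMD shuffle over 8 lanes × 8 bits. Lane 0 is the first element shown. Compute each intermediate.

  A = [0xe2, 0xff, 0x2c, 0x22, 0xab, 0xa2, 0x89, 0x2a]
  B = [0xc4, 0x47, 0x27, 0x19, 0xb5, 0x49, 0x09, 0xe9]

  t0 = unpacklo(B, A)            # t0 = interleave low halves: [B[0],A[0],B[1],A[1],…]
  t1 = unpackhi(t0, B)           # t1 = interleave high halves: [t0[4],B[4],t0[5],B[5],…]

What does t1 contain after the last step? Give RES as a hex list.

RES = [ 0x27  0xb5  0x2c  0x49  0x19  0x09  0x22  0xe9 ]

  t0: c4 e2 47 ff 27 2c 19 22
  t1: 27 b5 2c 49 19 09 22 e9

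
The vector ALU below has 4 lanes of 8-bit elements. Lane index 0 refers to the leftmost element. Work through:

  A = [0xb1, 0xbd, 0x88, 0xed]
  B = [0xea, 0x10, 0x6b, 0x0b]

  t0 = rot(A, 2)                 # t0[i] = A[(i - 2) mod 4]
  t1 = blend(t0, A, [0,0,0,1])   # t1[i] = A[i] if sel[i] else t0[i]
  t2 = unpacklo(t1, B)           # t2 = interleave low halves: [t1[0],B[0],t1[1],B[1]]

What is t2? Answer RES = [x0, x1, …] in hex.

t0 = [0x88, 0xed, 0xb1, 0xbd]
t1 = [0x88, 0xed, 0xb1, 0xed]
t2 = [0x88, 0xea, 0xed, 0x10]

RES = [0x88, 0xea, 0xed, 0x10]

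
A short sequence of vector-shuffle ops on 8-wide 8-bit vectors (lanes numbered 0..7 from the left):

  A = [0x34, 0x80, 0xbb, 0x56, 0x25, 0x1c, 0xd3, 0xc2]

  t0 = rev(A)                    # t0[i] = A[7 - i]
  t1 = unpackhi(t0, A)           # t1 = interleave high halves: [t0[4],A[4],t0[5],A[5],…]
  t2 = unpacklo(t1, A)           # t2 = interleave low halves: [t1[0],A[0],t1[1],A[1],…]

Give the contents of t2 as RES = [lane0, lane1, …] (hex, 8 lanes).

RES = [ 0x56  0x34  0x25  0x80  0xbb  0xbb  0x1c  0x56 ]

→ t0 |c2|d3|1c|25|56|bb|80|34|
→ t1 |56|25|bb|1c|80|d3|34|c2|
→ t2 |56|34|25|80|bb|bb|1c|56|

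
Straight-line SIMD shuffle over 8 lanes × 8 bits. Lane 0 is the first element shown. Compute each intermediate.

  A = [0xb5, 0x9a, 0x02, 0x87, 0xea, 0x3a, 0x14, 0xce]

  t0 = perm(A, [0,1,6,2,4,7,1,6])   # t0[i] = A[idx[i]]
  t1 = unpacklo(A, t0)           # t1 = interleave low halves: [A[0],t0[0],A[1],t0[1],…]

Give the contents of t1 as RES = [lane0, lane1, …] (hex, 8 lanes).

→ t0 |b5|9a|14|02|ea|ce|9a|14|
→ t1 |b5|b5|9a|9a|02|14|87|02|

RES = [0xb5, 0xb5, 0x9a, 0x9a, 0x02, 0x14, 0x87, 0x02]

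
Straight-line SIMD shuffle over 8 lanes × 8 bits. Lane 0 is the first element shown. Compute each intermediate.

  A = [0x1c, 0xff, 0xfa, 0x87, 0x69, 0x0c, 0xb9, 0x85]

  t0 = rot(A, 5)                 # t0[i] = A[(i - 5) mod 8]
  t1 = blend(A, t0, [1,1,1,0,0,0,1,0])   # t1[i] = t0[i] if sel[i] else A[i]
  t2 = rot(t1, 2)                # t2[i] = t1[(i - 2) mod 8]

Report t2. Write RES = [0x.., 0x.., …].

RES = [0xff, 0x85, 0x87, 0x69, 0x0c, 0x87, 0x69, 0x0c]

t0 = [0x87, 0x69, 0x0c, 0xb9, 0x85, 0x1c, 0xff, 0xfa]
t1 = [0x87, 0x69, 0x0c, 0x87, 0x69, 0x0c, 0xff, 0x85]
t2 = [0xff, 0x85, 0x87, 0x69, 0x0c, 0x87, 0x69, 0x0c]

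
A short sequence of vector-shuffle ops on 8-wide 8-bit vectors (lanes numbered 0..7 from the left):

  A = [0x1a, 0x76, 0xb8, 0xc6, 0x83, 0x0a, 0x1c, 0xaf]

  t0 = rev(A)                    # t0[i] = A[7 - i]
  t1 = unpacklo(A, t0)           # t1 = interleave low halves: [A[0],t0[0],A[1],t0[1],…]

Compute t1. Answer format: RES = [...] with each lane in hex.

  t0: af 1c 0a 83 c6 b8 76 1a
  t1: 1a af 76 1c b8 0a c6 83

RES = [0x1a, 0xaf, 0x76, 0x1c, 0xb8, 0x0a, 0xc6, 0x83]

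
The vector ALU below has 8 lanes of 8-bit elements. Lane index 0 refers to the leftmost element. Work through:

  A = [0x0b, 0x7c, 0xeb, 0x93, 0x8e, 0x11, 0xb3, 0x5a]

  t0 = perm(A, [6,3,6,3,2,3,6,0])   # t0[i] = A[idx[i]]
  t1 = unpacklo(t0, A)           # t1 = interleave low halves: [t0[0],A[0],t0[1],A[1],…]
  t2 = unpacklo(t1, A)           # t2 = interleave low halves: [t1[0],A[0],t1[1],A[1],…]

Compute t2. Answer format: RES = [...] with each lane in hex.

RES = [ 0xb3  0x0b  0x0b  0x7c  0x93  0xeb  0x7c  0x93 ]

→ t0 |b3|93|b3|93|eb|93|b3|0b|
→ t1 |b3|0b|93|7c|b3|eb|93|93|
→ t2 |b3|0b|0b|7c|93|eb|7c|93|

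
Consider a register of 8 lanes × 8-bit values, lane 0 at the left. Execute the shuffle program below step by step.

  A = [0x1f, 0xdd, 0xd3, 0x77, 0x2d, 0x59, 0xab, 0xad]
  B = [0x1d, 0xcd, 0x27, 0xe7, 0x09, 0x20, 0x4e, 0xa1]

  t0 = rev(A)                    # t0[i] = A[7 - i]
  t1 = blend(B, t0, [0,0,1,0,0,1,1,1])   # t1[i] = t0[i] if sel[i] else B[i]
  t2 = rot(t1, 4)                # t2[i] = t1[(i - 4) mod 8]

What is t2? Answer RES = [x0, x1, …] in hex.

→ t0 |ad|ab|59|2d|77|d3|dd|1f|
→ t1 |1d|cd|59|e7|09|d3|dd|1f|
→ t2 |09|d3|dd|1f|1d|cd|59|e7|

RES = [0x09, 0xd3, 0xdd, 0x1f, 0x1d, 0xcd, 0x59, 0xe7]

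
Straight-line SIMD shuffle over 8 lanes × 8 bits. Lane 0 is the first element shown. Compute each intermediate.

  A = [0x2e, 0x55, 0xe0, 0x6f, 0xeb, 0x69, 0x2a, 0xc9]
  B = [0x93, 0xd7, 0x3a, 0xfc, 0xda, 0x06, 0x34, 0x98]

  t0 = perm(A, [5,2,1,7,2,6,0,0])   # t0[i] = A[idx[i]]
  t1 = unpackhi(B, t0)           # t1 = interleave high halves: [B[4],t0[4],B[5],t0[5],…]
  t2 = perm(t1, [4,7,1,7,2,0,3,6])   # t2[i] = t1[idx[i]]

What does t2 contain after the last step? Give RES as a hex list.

  t0: 69 e0 55 c9 e0 2a 2e 2e
  t1: da e0 06 2a 34 2e 98 2e
  t2: 34 2e e0 2e 06 da 2a 98

RES = [0x34, 0x2e, 0xe0, 0x2e, 0x06, 0xda, 0x2a, 0x98]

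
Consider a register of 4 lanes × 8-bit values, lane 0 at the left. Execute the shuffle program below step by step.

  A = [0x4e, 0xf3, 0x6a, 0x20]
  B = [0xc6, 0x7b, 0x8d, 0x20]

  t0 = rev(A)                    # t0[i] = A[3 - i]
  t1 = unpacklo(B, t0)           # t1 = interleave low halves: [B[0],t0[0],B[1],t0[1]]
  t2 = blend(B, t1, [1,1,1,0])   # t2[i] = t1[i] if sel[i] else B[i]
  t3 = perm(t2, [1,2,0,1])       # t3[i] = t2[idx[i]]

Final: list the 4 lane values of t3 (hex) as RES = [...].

RES = [0x20, 0x7b, 0xc6, 0x20]

  t0: 20 6a f3 4e
  t1: c6 20 7b 6a
  t2: c6 20 7b 20
  t3: 20 7b c6 20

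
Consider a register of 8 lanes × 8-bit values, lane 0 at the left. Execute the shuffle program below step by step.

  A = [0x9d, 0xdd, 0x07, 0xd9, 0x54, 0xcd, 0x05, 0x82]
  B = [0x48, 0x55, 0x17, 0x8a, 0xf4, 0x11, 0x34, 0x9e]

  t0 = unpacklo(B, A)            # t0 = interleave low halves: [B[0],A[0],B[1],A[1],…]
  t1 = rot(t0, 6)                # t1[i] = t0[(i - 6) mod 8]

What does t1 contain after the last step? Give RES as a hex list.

t0 = [0x48, 0x9d, 0x55, 0xdd, 0x17, 0x07, 0x8a, 0xd9]
t1 = [0x55, 0xdd, 0x17, 0x07, 0x8a, 0xd9, 0x48, 0x9d]

RES = [0x55, 0xdd, 0x17, 0x07, 0x8a, 0xd9, 0x48, 0x9d]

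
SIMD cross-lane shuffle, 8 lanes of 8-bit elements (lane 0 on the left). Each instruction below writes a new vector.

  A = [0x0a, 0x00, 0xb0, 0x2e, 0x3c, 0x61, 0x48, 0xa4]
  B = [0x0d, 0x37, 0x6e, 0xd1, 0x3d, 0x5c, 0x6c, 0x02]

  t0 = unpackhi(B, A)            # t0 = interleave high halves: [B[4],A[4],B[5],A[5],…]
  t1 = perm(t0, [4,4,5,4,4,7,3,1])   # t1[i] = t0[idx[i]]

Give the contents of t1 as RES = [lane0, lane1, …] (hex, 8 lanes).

  t0: 3d 3c 5c 61 6c 48 02 a4
  t1: 6c 6c 48 6c 6c a4 61 3c

RES = [ 0x6c  0x6c  0x48  0x6c  0x6c  0xa4  0x61  0x3c ]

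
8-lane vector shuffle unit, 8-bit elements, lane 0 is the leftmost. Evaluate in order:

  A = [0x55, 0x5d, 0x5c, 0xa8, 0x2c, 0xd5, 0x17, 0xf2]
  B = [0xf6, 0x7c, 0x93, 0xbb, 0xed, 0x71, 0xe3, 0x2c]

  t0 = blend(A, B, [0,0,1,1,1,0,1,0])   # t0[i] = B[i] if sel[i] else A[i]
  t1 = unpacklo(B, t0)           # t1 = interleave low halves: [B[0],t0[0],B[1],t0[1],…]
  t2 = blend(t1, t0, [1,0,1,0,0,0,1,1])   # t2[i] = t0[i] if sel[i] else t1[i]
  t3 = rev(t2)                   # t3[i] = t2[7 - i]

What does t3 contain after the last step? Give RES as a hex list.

→ t0 |55|5d|93|bb|ed|d5|e3|f2|
→ t1 |f6|55|7c|5d|93|93|bb|bb|
→ t2 |55|55|93|5d|93|93|e3|f2|
→ t3 |f2|e3|93|93|5d|93|55|55|

RES = [0xf2, 0xe3, 0x93, 0x93, 0x5d, 0x93, 0x55, 0x55]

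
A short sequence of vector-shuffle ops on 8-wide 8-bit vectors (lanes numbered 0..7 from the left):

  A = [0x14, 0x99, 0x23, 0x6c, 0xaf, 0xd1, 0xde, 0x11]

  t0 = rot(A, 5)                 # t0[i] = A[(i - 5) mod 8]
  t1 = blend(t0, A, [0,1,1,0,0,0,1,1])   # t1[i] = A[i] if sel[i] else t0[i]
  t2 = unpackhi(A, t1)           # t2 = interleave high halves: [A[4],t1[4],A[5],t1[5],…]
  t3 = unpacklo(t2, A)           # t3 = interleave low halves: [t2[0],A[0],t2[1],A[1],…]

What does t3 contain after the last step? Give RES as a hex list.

RES = [ 0xaf  0x14  0x11  0x99  0xd1  0x23  0x14  0x6c ]

→ t0 |6c|af|d1|de|11|14|99|23|
→ t1 |6c|99|23|de|11|14|de|11|
→ t2 |af|11|d1|14|de|de|11|11|
→ t3 |af|14|11|99|d1|23|14|6c|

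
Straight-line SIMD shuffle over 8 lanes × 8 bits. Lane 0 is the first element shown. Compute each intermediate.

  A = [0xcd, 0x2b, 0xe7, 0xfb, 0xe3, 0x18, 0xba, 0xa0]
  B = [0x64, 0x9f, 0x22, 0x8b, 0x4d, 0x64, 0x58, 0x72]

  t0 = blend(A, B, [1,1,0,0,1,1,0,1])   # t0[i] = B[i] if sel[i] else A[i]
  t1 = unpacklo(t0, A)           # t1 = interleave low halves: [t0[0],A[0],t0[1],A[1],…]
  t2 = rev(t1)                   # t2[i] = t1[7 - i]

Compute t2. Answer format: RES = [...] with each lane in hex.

→ t0 |64|9f|e7|fb|4d|64|ba|72|
→ t1 |64|cd|9f|2b|e7|e7|fb|fb|
→ t2 |fb|fb|e7|e7|2b|9f|cd|64|

RES = [ 0xfb  0xfb  0xe7  0xe7  0x2b  0x9f  0xcd  0x64 ]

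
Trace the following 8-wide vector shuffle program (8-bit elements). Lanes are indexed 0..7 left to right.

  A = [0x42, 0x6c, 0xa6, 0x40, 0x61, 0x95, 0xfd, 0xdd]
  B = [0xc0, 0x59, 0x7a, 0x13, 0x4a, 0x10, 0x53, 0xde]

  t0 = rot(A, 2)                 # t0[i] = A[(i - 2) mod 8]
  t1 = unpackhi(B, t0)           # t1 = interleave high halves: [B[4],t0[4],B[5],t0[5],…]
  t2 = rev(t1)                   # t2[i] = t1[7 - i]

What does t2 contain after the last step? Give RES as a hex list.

RES = [0x95, 0xde, 0x61, 0x53, 0x40, 0x10, 0xa6, 0x4a]

t0 = [0xfd, 0xdd, 0x42, 0x6c, 0xa6, 0x40, 0x61, 0x95]
t1 = [0x4a, 0xa6, 0x10, 0x40, 0x53, 0x61, 0xde, 0x95]
t2 = [0x95, 0xde, 0x61, 0x53, 0x40, 0x10, 0xa6, 0x4a]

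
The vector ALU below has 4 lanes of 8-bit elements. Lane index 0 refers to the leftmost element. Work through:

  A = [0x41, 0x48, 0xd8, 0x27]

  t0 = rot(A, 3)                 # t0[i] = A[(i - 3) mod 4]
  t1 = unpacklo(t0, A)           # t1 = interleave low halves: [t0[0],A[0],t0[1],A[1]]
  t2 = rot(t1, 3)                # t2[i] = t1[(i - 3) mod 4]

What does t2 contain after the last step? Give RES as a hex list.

t0 = [0x48, 0xd8, 0x27, 0x41]
t1 = [0x48, 0x41, 0xd8, 0x48]
t2 = [0x41, 0xd8, 0x48, 0x48]

RES = [ 0x41  0xd8  0x48  0x48 ]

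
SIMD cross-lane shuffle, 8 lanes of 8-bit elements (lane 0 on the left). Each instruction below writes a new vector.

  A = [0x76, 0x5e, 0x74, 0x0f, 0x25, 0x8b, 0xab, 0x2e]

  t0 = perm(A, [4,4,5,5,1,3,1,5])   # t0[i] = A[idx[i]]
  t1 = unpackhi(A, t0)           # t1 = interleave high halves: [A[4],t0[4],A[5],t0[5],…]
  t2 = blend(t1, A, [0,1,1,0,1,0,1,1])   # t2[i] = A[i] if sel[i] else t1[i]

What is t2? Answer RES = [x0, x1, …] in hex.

  t0: 25 25 8b 8b 5e 0f 5e 8b
  t1: 25 5e 8b 0f ab 5e 2e 8b
  t2: 25 5e 74 0f 25 5e ab 2e

RES = [ 0x25  0x5e  0x74  0x0f  0x25  0x5e  0xab  0x2e ]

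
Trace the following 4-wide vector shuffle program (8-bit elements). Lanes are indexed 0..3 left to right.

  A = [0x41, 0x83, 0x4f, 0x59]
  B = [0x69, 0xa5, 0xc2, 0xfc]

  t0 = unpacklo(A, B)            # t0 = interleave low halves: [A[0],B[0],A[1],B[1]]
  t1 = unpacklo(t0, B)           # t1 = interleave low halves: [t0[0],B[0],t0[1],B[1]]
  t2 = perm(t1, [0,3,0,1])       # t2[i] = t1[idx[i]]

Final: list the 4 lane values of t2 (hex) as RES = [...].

→ t0 |41|69|83|a5|
→ t1 |41|69|69|a5|
→ t2 |41|a5|41|69|

RES = [0x41, 0xa5, 0x41, 0x69]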